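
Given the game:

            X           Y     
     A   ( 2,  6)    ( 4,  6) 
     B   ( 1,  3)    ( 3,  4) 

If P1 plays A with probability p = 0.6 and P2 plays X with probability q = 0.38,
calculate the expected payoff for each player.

E[P1] = 2.84, E[P2] = 5.048

Work:
E[P1] = p·q·π₁(A,X) + p·(1-q)·π₁(A,Y) + (1-p)·q·π₁(B,X) + (1-p)·(1-q)·π₁(B,Y)
= 0.6·0.38·2 + 0.6·0.62·4 + 0.4·0.38·1 + 0.4·0.62·3
= 2.84

E[P2] = 5.048 (similar calculation)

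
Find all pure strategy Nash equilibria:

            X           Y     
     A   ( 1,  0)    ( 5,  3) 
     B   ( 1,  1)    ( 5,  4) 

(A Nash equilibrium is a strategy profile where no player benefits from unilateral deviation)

Nash equilibrium: (A, Y), (B, Y)

Work:
Best responses:
  P1 vs X: payoffs [1, 1] → best response A/B (payoff 1)
  P1 vs Y: payoffs [5, 5] → best response A/B (payoff 5)
  P2 vs A: payoffs [0, 3] → best response Y (payoff 3)
  P2 vs B: payoffs [1, 4] → best response Y (payoff 4)
Mutual best responses: (A,Y), (B,Y) → Nash equilibria.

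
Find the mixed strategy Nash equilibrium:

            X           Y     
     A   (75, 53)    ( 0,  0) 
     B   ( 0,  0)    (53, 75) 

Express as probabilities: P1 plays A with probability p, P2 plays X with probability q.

p = 0.5859, q = 0.4141

Work:
Find probabilities that make opponent indifferent:
P2 chooses q to make P1 indifferent between A and B
P1 chooses p to make P2 indifferent between X and Y
Mixed NE: P1 plays (A: 0.5859, B: 0.4141), P2 plays (X: 0.4141, Y: 0.5859)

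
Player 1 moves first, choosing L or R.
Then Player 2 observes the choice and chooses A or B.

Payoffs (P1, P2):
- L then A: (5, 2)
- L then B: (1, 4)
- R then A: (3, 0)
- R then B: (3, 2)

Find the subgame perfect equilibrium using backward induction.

P1 plays R, P2 plays B after L and B after R; Payoff (3, 2)

Work:
Backward induction:
After L: P2 chooses B → P1 gets 1
After R: P2 chooses B → P1 gets 3
P1 chooses R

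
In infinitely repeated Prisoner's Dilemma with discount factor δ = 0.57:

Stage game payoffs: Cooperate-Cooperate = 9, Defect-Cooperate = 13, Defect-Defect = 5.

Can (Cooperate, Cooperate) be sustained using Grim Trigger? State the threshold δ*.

δ* = 0.5; since δ = 0.57 ≥ 0.5, cooperation can be sustained

Work:
For Grim Trigger:
Cooperate forever: 9/(1-δ)
Defect then punished: 13 + 5·δ/(1-δ)
Need: 9/(1-δ) ≥ 13 + 5·δ/(1-δ)
Solving: δ ≥ (T-R)/(T-P) = (13-9)/(13-5) = 0.5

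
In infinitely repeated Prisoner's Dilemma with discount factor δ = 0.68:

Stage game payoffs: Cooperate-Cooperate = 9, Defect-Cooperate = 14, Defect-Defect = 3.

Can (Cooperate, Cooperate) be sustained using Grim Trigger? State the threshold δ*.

δ* = 0.4545; since δ = 0.68 ≥ 0.4545, cooperation can be sustained

Work:
For Grim Trigger:
Cooperate forever: 9/(1-δ)
Defect then punished: 14 + 3·δ/(1-δ)
Need: 9/(1-δ) ≥ 14 + 3·δ/(1-δ)
Solving: δ ≥ (T-R)/(T-P) = (14-9)/(14-3) = 0.4545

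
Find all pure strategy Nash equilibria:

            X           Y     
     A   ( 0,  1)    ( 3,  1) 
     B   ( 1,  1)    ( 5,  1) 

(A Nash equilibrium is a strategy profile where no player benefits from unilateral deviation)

Nash equilibrium: (B, X), (B, Y)

Work:
Best responses:
  P1 vs X: payoffs [0, 1] → best response B (payoff 1)
  P1 vs Y: payoffs [3, 5] → best response B (payoff 5)
  P2 vs A: payoffs [1, 1] → best response X/Y (payoff 1)
  P2 vs B: payoffs [1, 1] → best response X/Y (payoff 1)
Mutual best responses: (B,X), (B,Y) → Nash equilibria.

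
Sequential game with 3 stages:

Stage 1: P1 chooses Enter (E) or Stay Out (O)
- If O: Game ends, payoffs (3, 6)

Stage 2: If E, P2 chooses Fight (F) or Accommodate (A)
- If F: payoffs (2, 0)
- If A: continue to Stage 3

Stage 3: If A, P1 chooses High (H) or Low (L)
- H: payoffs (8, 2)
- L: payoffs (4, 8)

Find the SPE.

SPE: (E, A, H); Outcome (8, 2)

Work:
Stage 3: P1 chooses H (8 vs 4)
Stage 2: P2: F->0, A->2 (anticipating H). Choose A
Stage 1: P1: O->3, E->8 (anticipating A, H). Choose E
SPE path: E -> A -> H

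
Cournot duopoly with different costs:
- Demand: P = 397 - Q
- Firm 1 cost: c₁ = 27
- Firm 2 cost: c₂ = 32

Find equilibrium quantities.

q₁* = 125.0, q₂* = 120.0

Work:
Reaction: q₁ = (397 - 27 - q₂)/2
Reaction: q₂ = (397 - 32 - q₁)/2
Solve simultaneously:
q₁* = (397 - 2×27 + 32)/3 = 125.0
q₂* = (397 - 2×32 + 27)/3 = 120.0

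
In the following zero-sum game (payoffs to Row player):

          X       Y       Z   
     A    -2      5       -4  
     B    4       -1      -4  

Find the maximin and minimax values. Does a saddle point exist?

Maximin = -4, Minimax = -4, Saddle: True

Work:
Row minimums: [-4, -4] → maximin = -4
Column maximums: [4, 5, -4] → minimax = -4
Saddle point exists! Game value = -4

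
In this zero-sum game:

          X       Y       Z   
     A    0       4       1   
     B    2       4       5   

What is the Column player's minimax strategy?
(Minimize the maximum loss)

Column should play X, value = 2

Work:
Column player minimizes Row's maximum payoff:
Column X: max payoff to Row = 2
Column Y: max payoff to Row = 4
Column Z: max payoff to Row = 5
Minimum is 2, achieved by column X.
Minimax strategy: X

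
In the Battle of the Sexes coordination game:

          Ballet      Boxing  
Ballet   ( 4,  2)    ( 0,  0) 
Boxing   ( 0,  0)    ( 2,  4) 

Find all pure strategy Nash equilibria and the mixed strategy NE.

Pure NE: (Ballet, Ballet) and (Boxing, Boxing); Mixed NE: p = 0.6667, q = 0.3333

Work:
Check pure NE:
(Ballet, Ballet): (4, 2) - no unilateral deviation beneficial
(Boxing, Boxing): (2, 4) - no unilateral deviation beneficial
Mixed NE: P1 plays Ballet with p = 0.6667, P2 plays Ballet with q = 0.3333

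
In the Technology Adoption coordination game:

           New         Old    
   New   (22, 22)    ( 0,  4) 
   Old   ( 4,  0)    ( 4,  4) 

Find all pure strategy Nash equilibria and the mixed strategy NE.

Pure NE: (New, New) and (Old, Old); Mixed NE: p = 0.1818, q = 0.1818

Work:
Check pure NE:
(New, New): (22, 22) - no unilateral deviation beneficial
(Old, Old): (4, 4) - no unilateral deviation beneficial
Mixed NE: P1 plays New with p = 0.1818, P2 plays New with q = 0.1818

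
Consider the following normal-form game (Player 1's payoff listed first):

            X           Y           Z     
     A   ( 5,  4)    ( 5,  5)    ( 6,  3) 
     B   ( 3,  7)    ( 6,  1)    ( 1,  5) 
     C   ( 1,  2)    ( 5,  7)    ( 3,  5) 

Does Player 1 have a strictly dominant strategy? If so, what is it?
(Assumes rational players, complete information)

No strictly dominant strategy exists for Player 1

Work:
A strategy strictly dominates another if it gives a strictly higher payoff against every opponent action. Compare each pair of P1's strategies column-by-column:
  A vs B: [5 vs 3, 5 vs 6, 6 vs 1] → A does not strictly dominate B (column Y: 5 ≤ 6)
  A vs C: [5 vs 1, 5 vs 5, 6 vs 3] → A does not strictly dominate C (column Y: 5 ≤ 5)
  B vs A: [3 vs 5, 6 vs 5, 1 vs 6] → B does not strictly dominate A (column X: 3 ≤ 5)
  B vs C: [3 vs 1, 6 vs 5, 1 vs 3] → B does not strictly dominate C (column Z: 1 ≤ 3)
  C vs A: [1 vs 5, 5 vs 5, 3 vs 6] → C does not strictly dominate A (column X: 1 ≤ 5)
  C vs B: [1 vs 3, 5 vs 6, 3 vs 1] → C does not strictly dominate B (column X: 1 ≤ 3)
No single strategy strictly dominates all others → no strictly dominant strategy.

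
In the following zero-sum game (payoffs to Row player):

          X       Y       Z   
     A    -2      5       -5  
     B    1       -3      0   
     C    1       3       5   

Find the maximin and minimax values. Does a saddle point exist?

Maximin = 1, Minimax = 1, Saddle: True

Work:
Row minimums: [-5, -3, 1] → maximin = 1
Column maximums: [1, 5, 5] → minimax = 1
Saddle point exists! Game value = 1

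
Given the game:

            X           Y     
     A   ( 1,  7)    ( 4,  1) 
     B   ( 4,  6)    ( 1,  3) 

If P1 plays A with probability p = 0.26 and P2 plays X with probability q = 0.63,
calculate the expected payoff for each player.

E[P1] = 2.6872, E[P2] = 4.8614

Work:
E[P1] = p·q·π₁(A,X) + p·(1-q)·π₁(A,Y) + (1-p)·q·π₁(B,X) + (1-p)·(1-q)·π₁(B,Y)
= 0.26·0.63·1 + 0.26·0.37·4 + 0.74·0.63·4 + 0.74·0.37·1
= 2.6872

E[P2] = 4.8614 (similar calculation)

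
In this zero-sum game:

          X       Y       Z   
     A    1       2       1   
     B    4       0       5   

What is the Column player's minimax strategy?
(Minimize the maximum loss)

Column should play Y, value = 2

Work:
Column player minimizes Row's maximum payoff:
Column X: max payoff to Row = 4
Column Y: max payoff to Row = 2
Column Z: max payoff to Row = 5
Minimum is 2, achieved by column Y.
Minimax strategy: Y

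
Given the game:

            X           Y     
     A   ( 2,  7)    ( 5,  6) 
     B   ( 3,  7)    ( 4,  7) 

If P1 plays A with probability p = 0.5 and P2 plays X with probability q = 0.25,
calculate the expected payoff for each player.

E[P1] = 4.0, E[P2] = 6.625

Work:
E[P1] = p·q·π₁(A,X) + p·(1-q)·π₁(A,Y) + (1-p)·q·π₁(B,X) + (1-p)·(1-q)·π₁(B,Y)
= 0.5·0.25·2 + 0.5·0.75·5 + 0.5·0.25·3 + 0.5·0.75·4
= 4.0

E[P2] = 6.625 (similar calculation)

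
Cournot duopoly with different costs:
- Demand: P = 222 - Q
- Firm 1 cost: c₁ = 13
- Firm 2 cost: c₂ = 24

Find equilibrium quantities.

q₁* = 73.33, q₂* = 62.33

Work:
Reaction: q₁ = (222 - 13 - q₂)/2
Reaction: q₂ = (222 - 24 - q₁)/2
Solve simultaneously:
q₁* = (222 - 2×13 + 24)/3 = 73.33
q₂* = (222 - 2×24 + 13)/3 = 62.33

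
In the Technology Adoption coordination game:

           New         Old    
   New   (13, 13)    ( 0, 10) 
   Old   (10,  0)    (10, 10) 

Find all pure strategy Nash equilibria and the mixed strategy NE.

Pure NE: (New, New) and (Old, Old); Mixed NE: p = 0.7692, q = 0.7692

Work:
Check pure NE:
(New, New): (13, 13) - no unilateral deviation beneficial
(Old, Old): (10, 10) - no unilateral deviation beneficial
Mixed NE: P1 plays New with p = 0.7692, P2 plays New with q = 0.7692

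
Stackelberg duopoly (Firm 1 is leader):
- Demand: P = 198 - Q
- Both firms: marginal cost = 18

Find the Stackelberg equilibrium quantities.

q₁* (leader) = 90.0, q₂* (follower) = 45.0

Work:
Follower's reaction: q₂ = (a - c - q₁)/2
Leader substitutes: π₁ = q₁·(a - q₁ - (a-c-q₁)/2 - c)
FOC: q₁* = (198 - 18)/2 = 90.00
Then: q₂* = (198 - 18 - 90.0)/2 = 45.00
Leader has first-mover advantage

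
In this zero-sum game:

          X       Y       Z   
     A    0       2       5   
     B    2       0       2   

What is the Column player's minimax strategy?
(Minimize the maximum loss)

Column should play X or Y (all achieve the minimum), value = 2

Work:
Column player minimizes Row's maximum payoff:
Column X: max payoff to Row = 2
Column Y: max payoff to Row = 2
Column Z: max payoff to Row = 5
Minimum is 2, achieved by columns X, Y (tied).
Each of X or Y is a minimax strategy.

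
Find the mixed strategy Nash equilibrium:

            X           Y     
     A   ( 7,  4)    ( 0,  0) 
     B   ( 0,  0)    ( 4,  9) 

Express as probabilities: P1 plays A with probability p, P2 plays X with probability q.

p = 0.6923, q = 0.3636

Work:
Find probabilities that make opponent indifferent:
P2 chooses q to make P1 indifferent between A and B
P1 chooses p to make P2 indifferent between X and Y
Mixed NE: P1 plays (A: 0.6923, B: 0.3077), P2 plays (X: 0.3636, Y: 0.6364)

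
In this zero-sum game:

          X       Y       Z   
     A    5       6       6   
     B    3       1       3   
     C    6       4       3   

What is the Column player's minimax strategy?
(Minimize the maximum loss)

Column should play X or Y or Z (all achieve the minimum), value = 6

Work:
Column player minimizes Row's maximum payoff:
Column X: max payoff to Row = 6
Column Y: max payoff to Row = 6
Column Z: max payoff to Row = 6
Minimum is 6, achieved by columns X, Y, Z (tied).
Each of X or Y or Z is a minimax strategy.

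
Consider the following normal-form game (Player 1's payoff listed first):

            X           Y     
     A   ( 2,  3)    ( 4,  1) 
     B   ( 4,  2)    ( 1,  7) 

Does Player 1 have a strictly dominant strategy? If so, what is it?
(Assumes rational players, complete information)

No strictly dominant strategy exists for Player 1

Work:
A strategy strictly dominates another if it gives a strictly higher payoff against every opponent action. Compare each pair of P1's strategies column-by-column:
  A vs B: [2 vs 4, 4 vs 1] → A does not strictly dominate B (column X: 2 ≤ 4)
  B vs A: [4 vs 2, 1 vs 4] → B does not strictly dominate A (column Y: 1 ≤ 4)
No single strategy strictly dominates all others → no strictly dominant strategy.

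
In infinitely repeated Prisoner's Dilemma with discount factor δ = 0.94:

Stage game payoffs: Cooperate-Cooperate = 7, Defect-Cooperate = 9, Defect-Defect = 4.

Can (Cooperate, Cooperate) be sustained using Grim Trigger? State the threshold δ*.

δ* = 0.4; since δ = 0.94 ≥ 0.4, cooperation can be sustained

Work:
For Grim Trigger:
Cooperate forever: 7/(1-δ)
Defect then punished: 9 + 4·δ/(1-δ)
Need: 7/(1-δ) ≥ 9 + 4·δ/(1-δ)
Solving: δ ≥ (T-R)/(T-P) = (9-7)/(9-4) = 0.4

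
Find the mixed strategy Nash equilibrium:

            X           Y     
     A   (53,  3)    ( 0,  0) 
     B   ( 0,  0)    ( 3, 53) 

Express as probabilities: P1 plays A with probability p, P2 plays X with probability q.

p = 0.9464, q = 0.0536

Work:
Find probabilities that make opponent indifferent:
P2 chooses q to make P1 indifferent between A and B
P1 chooses p to make P2 indifferent between X and Y
Mixed NE: P1 plays (A: 0.9464, B: 0.0536), P2 plays (X: 0.0536, Y: 0.9464)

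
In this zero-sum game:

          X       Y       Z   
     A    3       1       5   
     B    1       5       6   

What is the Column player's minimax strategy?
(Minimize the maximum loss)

Column should play X, value = 3

Work:
Column player minimizes Row's maximum payoff:
Column X: max payoff to Row = 3
Column Y: max payoff to Row = 5
Column Z: max payoff to Row = 6
Minimum is 3, achieved by column X.
Minimax strategy: X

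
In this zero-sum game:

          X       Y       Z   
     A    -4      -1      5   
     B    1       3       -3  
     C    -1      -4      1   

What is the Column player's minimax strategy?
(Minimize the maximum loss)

Column should play X, value = 1

Work:
Column player minimizes Row's maximum payoff:
Column X: max payoff to Row = 1
Column Y: max payoff to Row = 3
Column Z: max payoff to Row = 5
Minimum is 1, achieved by column X.
Minimax strategy: X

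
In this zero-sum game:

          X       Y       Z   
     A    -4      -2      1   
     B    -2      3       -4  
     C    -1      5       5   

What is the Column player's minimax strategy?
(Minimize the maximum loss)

Column should play X, value = -1

Work:
Column player minimizes Row's maximum payoff:
Column X: max payoff to Row = -1
Column Y: max payoff to Row = 5
Column Z: max payoff to Row = 5
Minimum is -1, achieved by column X.
Minimax strategy: X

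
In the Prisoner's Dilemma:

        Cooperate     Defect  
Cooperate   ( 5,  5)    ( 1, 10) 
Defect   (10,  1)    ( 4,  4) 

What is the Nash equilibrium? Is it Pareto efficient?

(Defect, Defect) is NE; not Pareto efficient

Work:
Defect dominates Cooperate for both players:
If P2 cooperates: Defect (10) > Cooperate (5)
If P2 defects: Defect (4) > Cooperate (1)
NE: (Defect, Defect) with payoff (4, 4)
But (Cooperate, Cooperate) = (5, 5) Pareto dominates (4, 4)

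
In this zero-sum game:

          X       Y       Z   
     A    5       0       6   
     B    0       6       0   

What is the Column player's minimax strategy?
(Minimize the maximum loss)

Column should play X, value = 5

Work:
Column player minimizes Row's maximum payoff:
Column X: max payoff to Row = 5
Column Y: max payoff to Row = 6
Column Z: max payoff to Row = 6
Minimum is 5, achieved by column X.
Minimax strategy: X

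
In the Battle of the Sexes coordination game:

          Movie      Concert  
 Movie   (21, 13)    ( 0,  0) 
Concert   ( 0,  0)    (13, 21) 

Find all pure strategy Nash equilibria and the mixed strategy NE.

Pure NE: (Movie, Movie) and (Concert, Concert); Mixed NE: p = 0.6176, q = 0.3824

Work:
Check pure NE:
(Movie, Movie): (21, 13) - no unilateral deviation beneficial
(Concert, Concert): (13, 21) - no unilateral deviation beneficial
Mixed NE: P1 plays Movie with p = 0.6176, P2 plays Movie with q = 0.3824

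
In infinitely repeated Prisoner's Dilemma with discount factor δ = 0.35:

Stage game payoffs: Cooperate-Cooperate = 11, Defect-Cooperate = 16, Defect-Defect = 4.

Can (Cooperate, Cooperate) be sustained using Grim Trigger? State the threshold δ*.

δ* = 0.4167; since δ = 0.35 < 0.4167, cooperation cannot be sustained

Work:
For Grim Trigger:
Cooperate forever: 11/(1-δ)
Defect then punished: 16 + 4·δ/(1-δ)
Need: 11/(1-δ) ≥ 16 + 4·δ/(1-δ)
Solving: δ ≥ (T-R)/(T-P) = (16-11)/(16-4) = 0.4167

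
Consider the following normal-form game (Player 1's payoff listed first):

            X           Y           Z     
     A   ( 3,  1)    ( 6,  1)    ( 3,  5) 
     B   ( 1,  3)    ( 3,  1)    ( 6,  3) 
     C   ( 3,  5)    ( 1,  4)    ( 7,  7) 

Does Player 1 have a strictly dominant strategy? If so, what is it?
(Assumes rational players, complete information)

No strictly dominant strategy exists for Player 1

Work:
A strategy strictly dominates another if it gives a strictly higher payoff against every opponent action. Compare each pair of P1's strategies column-by-column:
  A vs B: [3 vs 1, 6 vs 3, 3 vs 6] → A does not strictly dominate B (column Z: 3 ≤ 6)
  A vs C: [3 vs 3, 6 vs 1, 3 vs 7] → A does not strictly dominate C (column X: 3 ≤ 3)
  B vs A: [1 vs 3, 3 vs 6, 6 vs 3] → B does not strictly dominate A (column X: 1 ≤ 3)
  B vs C: [1 vs 3, 3 vs 1, 6 vs 7] → B does not strictly dominate C (column X: 1 ≤ 3)
  C vs A: [3 vs 3, 1 vs 6, 7 vs 3] → C does not strictly dominate A (column X: 3 ≤ 3)
  C vs B: [3 vs 1, 1 vs 3, 7 vs 6] → C does not strictly dominate B (column Y: 1 ≤ 3)
No single strategy strictly dominates all others → no strictly dominant strategy.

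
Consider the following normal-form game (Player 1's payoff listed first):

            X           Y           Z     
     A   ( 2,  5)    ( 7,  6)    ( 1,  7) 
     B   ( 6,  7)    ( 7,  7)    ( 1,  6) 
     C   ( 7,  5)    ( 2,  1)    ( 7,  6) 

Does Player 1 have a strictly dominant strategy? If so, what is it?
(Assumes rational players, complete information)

No strictly dominant strategy exists for Player 1

Work:
A strategy strictly dominates another if it gives a strictly higher payoff against every opponent action. Compare each pair of P1's strategies column-by-column:
  A vs B: [2 vs 6, 7 vs 7, 1 vs 1] → A does not strictly dominate B (column X: 2 ≤ 6)
  A vs C: [2 vs 7, 7 vs 2, 1 vs 7] → A does not strictly dominate C (column X: 2 ≤ 7)
  B vs A: [6 vs 2, 7 vs 7, 1 vs 1] → B does not strictly dominate A (column Y: 7 ≤ 7)
  B vs C: [6 vs 7, 7 vs 2, 1 vs 7] → B does not strictly dominate C (column X: 6 ≤ 7)
  C vs A: [7 vs 2, 2 vs 7, 7 vs 1] → C does not strictly dominate A (column Y: 2 ≤ 7)
  C vs B: [7 vs 6, 2 vs 7, 7 vs 1] → C does not strictly dominate B (column Y: 2 ≤ 7)
No single strategy strictly dominates all others → no strictly dominant strategy.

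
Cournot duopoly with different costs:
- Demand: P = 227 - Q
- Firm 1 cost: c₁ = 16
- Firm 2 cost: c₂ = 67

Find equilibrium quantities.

q₁* = 87.33, q₂* = 36.33

Work:
Reaction: q₁ = (227 - 16 - q₂)/2
Reaction: q₂ = (227 - 67 - q₁)/2
Solve simultaneously:
q₁* = (227 - 2×16 + 67)/3 = 87.33
q₂* = (227 - 2×67 + 16)/3 = 36.33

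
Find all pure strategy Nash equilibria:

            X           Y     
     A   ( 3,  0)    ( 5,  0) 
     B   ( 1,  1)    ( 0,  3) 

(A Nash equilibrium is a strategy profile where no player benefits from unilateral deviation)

Nash equilibrium: (A, X), (A, Y)

Work:
Best responses:
  P1 vs X: payoffs [3, 1] → best response A (payoff 3)
  P1 vs Y: payoffs [5, 0] → best response A (payoff 5)
  P2 vs A: payoffs [0, 0] → best response X/Y (payoff 0)
  P2 vs B: payoffs [1, 3] → best response Y (payoff 3)
Mutual best responses: (A,X), (A,Y) → Nash equilibria.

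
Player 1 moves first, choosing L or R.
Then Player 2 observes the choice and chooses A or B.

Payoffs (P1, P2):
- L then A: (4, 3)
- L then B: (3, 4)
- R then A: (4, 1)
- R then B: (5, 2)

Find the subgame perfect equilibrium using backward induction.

P1 plays R, P2 plays B after L and B after R; Payoff (5, 2)

Work:
Backward induction:
After L: P2 chooses B → P1 gets 3
After R: P2 chooses B → P1 gets 5
P1 chooses R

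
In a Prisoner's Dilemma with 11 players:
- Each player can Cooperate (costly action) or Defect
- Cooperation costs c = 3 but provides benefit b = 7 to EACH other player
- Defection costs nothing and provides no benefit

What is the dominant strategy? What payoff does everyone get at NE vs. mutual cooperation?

Dominant: Defect; NE payoff = 0; Coop payoff = 67

Work:
Defect dominates (saves cost c = 3, benefit to others is external)
NE: All defect → everyone gets 0
If all cooperate: each receives (10)×7 - 3 = 67
Social dilemma: 67 > 0 but NE gives 0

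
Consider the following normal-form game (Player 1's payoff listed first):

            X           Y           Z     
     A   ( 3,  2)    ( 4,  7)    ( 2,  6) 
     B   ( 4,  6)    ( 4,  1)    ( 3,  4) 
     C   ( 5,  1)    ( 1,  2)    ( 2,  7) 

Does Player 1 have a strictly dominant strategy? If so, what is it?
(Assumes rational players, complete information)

No strictly dominant strategy exists for Player 1

Work:
A strategy strictly dominates another if it gives a strictly higher payoff against every opponent action. Compare each pair of P1's strategies column-by-column:
  A vs B: [3 vs 4, 4 vs 4, 2 vs 3] → A does not strictly dominate B (column X: 3 ≤ 4)
  A vs C: [3 vs 5, 4 vs 1, 2 vs 2] → A does not strictly dominate C (column X: 3 ≤ 5)
  B vs A: [4 vs 3, 4 vs 4, 3 vs 2] → B does not strictly dominate A (column Y: 4 ≤ 4)
  B vs C: [4 vs 5, 4 vs 1, 3 vs 2] → B does not strictly dominate C (column X: 4 ≤ 5)
  C vs A: [5 vs 3, 1 vs 4, 2 vs 2] → C does not strictly dominate A (column Y: 1 ≤ 4)
  C vs B: [5 vs 4, 1 vs 4, 2 vs 3] → C does not strictly dominate B (column Y: 1 ≤ 4)
No single strategy strictly dominates all others → no strictly dominant strategy.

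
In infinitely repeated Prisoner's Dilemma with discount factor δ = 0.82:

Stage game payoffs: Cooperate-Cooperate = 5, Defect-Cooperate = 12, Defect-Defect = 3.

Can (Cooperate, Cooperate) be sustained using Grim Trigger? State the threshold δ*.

δ* = 0.7778; since δ = 0.82 ≥ 0.7778, cooperation can be sustained

Work:
For Grim Trigger:
Cooperate forever: 5/(1-δ)
Defect then punished: 12 + 3·δ/(1-δ)
Need: 5/(1-δ) ≥ 12 + 3·δ/(1-δ)
Solving: δ ≥ (T-R)/(T-P) = (12-5)/(12-3) = 0.7778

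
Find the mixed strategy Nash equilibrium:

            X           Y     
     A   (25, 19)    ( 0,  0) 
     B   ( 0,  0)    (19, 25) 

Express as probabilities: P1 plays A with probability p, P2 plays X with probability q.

p = 0.5682, q = 0.4318

Work:
Find probabilities that make opponent indifferent:
P2 chooses q to make P1 indifferent between A and B
P1 chooses p to make P2 indifferent between X and Y
Mixed NE: P1 plays (A: 0.5682, B: 0.4318), P2 plays (X: 0.4318, Y: 0.5682)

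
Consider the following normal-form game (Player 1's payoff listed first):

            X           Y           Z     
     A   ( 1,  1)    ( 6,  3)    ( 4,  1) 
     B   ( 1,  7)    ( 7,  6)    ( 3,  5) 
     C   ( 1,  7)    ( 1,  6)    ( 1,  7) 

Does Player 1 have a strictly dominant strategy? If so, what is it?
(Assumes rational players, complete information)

No strictly dominant strategy exists for Player 1

Work:
A strategy strictly dominates another if it gives a strictly higher payoff against every opponent action. Compare each pair of P1's strategies column-by-column:
  A vs B: [1 vs 1, 6 vs 7, 4 vs 3] → A does not strictly dominate B (column X: 1 ≤ 1)
  A vs C: [1 vs 1, 6 vs 1, 4 vs 1] → A does not strictly dominate C (column X: 1 ≤ 1)
  B vs A: [1 vs 1, 7 vs 6, 3 vs 4] → B does not strictly dominate A (column X: 1 ≤ 1)
  B vs C: [1 vs 1, 7 vs 1, 3 vs 1] → B does not strictly dominate C (column X: 1 ≤ 1)
  C vs A: [1 vs 1, 1 vs 6, 1 vs 4] → C does not strictly dominate A (column X: 1 ≤ 1)
  C vs B: [1 vs 1, 1 vs 7, 1 vs 3] → C does not strictly dominate B (column X: 1 ≤ 1)
No single strategy strictly dominates all others → no strictly dominant strategy.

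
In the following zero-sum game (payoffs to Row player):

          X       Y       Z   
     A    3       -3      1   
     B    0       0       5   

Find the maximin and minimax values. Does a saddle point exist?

Maximin = 0, Minimax = 0, Saddle: True

Work:
Row minimums: [-3, 0] → maximin = 0
Column maximums: [3, 0, 5] → minimax = 0
Saddle point exists! Game value = 0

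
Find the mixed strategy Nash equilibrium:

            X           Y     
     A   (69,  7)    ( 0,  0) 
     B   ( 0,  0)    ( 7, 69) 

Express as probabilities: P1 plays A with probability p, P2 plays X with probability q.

p = 0.9079, q = 0.0921

Work:
Find probabilities that make opponent indifferent:
P2 chooses q to make P1 indifferent between A and B
P1 chooses p to make P2 indifferent between X and Y
Mixed NE: P1 plays (A: 0.9079, B: 0.0921), P2 plays (X: 0.0921, Y: 0.9079)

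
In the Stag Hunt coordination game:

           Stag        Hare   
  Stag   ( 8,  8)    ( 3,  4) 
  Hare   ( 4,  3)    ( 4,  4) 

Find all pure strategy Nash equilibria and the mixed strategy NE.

Pure NE: (Stag, Stag) and (Hare, Hare); Mixed NE: p = 0.2, q = 0.2

Work:
Check pure NE:
(Stag, Stag): (8, 8) - no unilateral deviation beneficial
(Hare, Hare): (4, 4) - no unilateral deviation beneficial
Mixed NE: P1 plays Stag with p = 0.2, P2 plays Stag with q = 0.2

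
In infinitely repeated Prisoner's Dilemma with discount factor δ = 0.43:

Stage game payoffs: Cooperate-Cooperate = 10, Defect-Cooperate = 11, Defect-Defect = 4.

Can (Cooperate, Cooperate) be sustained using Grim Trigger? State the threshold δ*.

δ* = 0.1429; since δ = 0.43 ≥ 0.1429, cooperation can be sustained

Work:
For Grim Trigger:
Cooperate forever: 10/(1-δ)
Defect then punished: 11 + 4·δ/(1-δ)
Need: 10/(1-δ) ≥ 11 + 4·δ/(1-δ)
Solving: δ ≥ (T-R)/(T-P) = (11-10)/(11-4) = 0.1429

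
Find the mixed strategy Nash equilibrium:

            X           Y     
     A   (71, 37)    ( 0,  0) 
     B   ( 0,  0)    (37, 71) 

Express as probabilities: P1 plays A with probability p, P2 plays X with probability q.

p = 0.6574, q = 0.3426

Work:
Find probabilities that make opponent indifferent:
P2 chooses q to make P1 indifferent between A and B
P1 chooses p to make P2 indifferent between X and Y
Mixed NE: P1 plays (A: 0.6574, B: 0.3426), P2 plays (X: 0.3426, Y: 0.6574)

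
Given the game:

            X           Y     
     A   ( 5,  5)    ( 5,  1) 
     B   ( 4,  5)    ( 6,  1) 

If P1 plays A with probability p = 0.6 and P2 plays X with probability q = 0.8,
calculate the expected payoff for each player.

E[P1] = 4.76, E[P2] = 4.2

Work:
E[P1] = p·q·π₁(A,X) + p·(1-q)·π₁(A,Y) + (1-p)·q·π₁(B,X) + (1-p)·(1-q)·π₁(B,Y)
= 0.6·0.8·5 + 0.6·0.2·5 + 0.4·0.8·4 + 0.4·0.2·6
= 4.76

E[P2] = 4.2 (similar calculation)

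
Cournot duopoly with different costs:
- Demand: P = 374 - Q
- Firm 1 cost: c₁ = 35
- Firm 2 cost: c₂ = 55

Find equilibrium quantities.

q₁* = 119.67, q₂* = 99.67

Work:
Reaction: q₁ = (374 - 35 - q₂)/2
Reaction: q₂ = (374 - 55 - q₁)/2
Solve simultaneously:
q₁* = (374 - 2×35 + 55)/3 = 119.67
q₂* = (374 - 2×55 + 35)/3 = 99.67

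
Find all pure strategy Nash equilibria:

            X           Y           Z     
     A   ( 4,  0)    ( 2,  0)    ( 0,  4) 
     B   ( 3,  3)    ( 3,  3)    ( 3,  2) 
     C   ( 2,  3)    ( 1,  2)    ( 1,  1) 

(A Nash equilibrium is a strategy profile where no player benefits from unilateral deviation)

Nash equilibrium: (B, Y)

Work:
Best responses:
  P1 vs X: payoffs [4, 3, 2] → best response A (payoff 4)
  P1 vs Y: payoffs [2, 3, 1] → best response B (payoff 3)
  P1 vs Z: payoffs [0, 3, 1] → best response B (payoff 3)
  P2 vs A: payoffs [0, 0, 4] → best response Z (payoff 4)
  P2 vs B: payoffs [3, 3, 2] → best response X/Y (payoff 3)
  P2 vs C: payoffs [3, 2, 1] → best response X (payoff 3)
Mutual best responses: (B,Y) → Nash equilibria.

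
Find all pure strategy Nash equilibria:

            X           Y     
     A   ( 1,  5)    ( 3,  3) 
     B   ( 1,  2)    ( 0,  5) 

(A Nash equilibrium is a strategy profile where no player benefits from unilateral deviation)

Nash equilibrium: (A, X)

Work:
Best responses:
  P1 vs X: payoffs [1, 1] → best response A/B (payoff 1)
  P1 vs Y: payoffs [3, 0] → best response A (payoff 3)
  P2 vs A: payoffs [5, 3] → best response X (payoff 5)
  P2 vs B: payoffs [2, 5] → best response Y (payoff 5)
Mutual best responses: (A,X) → Nash equilibria.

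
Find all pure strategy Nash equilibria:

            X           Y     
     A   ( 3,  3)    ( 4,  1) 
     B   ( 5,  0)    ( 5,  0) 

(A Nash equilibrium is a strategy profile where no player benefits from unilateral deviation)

Nash equilibrium: (B, X), (B, Y)

Work:
Best responses:
  P1 vs X: payoffs [3, 5] → best response B (payoff 5)
  P1 vs Y: payoffs [4, 5] → best response B (payoff 5)
  P2 vs A: payoffs [3, 1] → best response X (payoff 3)
  P2 vs B: payoffs [0, 0] → best response X/Y (payoff 0)
Mutual best responses: (B,X), (B,Y) → Nash equilibria.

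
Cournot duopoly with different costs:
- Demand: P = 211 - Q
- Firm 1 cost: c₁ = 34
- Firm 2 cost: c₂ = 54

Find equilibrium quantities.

q₁* = 65.67, q₂* = 45.67

Work:
Reaction: q₁ = (211 - 34 - q₂)/2
Reaction: q₂ = (211 - 54 - q₁)/2
Solve simultaneously:
q₁* = (211 - 2×34 + 54)/3 = 65.67
q₂* = (211 - 2×54 + 34)/3 = 45.67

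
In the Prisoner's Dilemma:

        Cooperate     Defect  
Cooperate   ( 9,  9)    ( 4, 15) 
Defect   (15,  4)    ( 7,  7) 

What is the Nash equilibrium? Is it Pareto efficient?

(Defect, Defect) is NE; not Pareto efficient

Work:
Defect dominates Cooperate for both players:
If P2 cooperates: Defect (15) > Cooperate (9)
If P2 defects: Defect (7) > Cooperate (4)
NE: (Defect, Defect) with payoff (7, 7)
But (Cooperate, Cooperate) = (9, 9) Pareto dominates (7, 7)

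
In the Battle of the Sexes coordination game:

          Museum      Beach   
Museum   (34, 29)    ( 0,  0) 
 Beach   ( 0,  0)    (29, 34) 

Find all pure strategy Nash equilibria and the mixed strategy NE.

Pure NE: (Museum, Museum) and (Beach, Beach); Mixed NE: p = 0.5397, q = 0.4603

Work:
Check pure NE:
(Museum, Museum): (34, 29) - no unilateral deviation beneficial
(Beach, Beach): (29, 34) - no unilateral deviation beneficial
Mixed NE: P1 plays Museum with p = 0.5397, P2 plays Museum with q = 0.4603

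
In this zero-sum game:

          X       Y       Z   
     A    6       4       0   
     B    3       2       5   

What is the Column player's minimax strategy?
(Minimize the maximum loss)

Column should play Y, value = 4

Work:
Column player minimizes Row's maximum payoff:
Column X: max payoff to Row = 6
Column Y: max payoff to Row = 4
Column Z: max payoff to Row = 5
Minimum is 4, achieved by column Y.
Minimax strategy: Y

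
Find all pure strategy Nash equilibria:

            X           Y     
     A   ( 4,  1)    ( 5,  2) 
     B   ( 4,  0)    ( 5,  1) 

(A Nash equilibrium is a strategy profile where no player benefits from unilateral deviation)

Nash equilibrium: (A, Y), (B, Y)

Work:
Best responses:
  P1 vs X: payoffs [4, 4] → best response A/B (payoff 4)
  P1 vs Y: payoffs [5, 5] → best response A/B (payoff 5)
  P2 vs A: payoffs [1, 2] → best response Y (payoff 2)
  P2 vs B: payoffs [0, 1] → best response Y (payoff 1)
Mutual best responses: (A,Y), (B,Y) → Nash equilibria.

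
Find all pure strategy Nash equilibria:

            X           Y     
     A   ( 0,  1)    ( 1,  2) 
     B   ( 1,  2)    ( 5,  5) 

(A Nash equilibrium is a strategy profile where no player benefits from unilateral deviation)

Nash equilibrium: (B, Y)

Work:
Best responses:
  P1 vs X: payoffs [0, 1] → best response B (payoff 1)
  P1 vs Y: payoffs [1, 5] → best response B (payoff 5)
  P2 vs A: payoffs [1, 2] → best response Y (payoff 2)
  P2 vs B: payoffs [2, 5] → best response Y (payoff 5)
Mutual best responses: (B,Y) → Nash equilibria.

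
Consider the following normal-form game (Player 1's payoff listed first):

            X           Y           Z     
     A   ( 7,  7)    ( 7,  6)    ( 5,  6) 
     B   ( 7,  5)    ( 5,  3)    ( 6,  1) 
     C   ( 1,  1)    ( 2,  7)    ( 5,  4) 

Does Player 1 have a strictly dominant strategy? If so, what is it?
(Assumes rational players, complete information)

No strictly dominant strategy exists for Player 1

Work:
A strategy strictly dominates another if it gives a strictly higher payoff against every opponent action. Compare each pair of P1's strategies column-by-column:
  A vs B: [7 vs 7, 7 vs 5, 5 vs 6] → A does not strictly dominate B (column X: 7 ≤ 7)
  A vs C: [7 vs 1, 7 vs 2, 5 vs 5] → A does not strictly dominate C (column Z: 5 ≤ 5)
  B vs A: [7 vs 7, 5 vs 7, 6 vs 5] → B does not strictly dominate A (column X: 7 ≤ 7)
  B vs C: [7 vs 1, 5 vs 2, 6 vs 5] → B strictly dominates C
  C vs A: [1 vs 7, 2 vs 7, 5 vs 5] → C does not strictly dominate A (column X: 1 ≤ 7)
  C vs B: [1 vs 7, 2 vs 5, 5 vs 6] → C does not strictly dominate B (column X: 1 ≤ 7)
No single strategy strictly dominates all others → no strictly dominant strategy.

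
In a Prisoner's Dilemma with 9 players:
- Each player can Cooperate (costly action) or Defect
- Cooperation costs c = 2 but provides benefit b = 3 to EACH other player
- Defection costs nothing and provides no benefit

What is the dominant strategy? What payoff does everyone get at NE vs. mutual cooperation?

Dominant: Defect; NE payoff = 0; Coop payoff = 22

Work:
Defect dominates (saves cost c = 2, benefit to others is external)
NE: All defect → everyone gets 0
If all cooperate: each receives (8)×3 - 2 = 22
Social dilemma: 22 > 0 but NE gives 0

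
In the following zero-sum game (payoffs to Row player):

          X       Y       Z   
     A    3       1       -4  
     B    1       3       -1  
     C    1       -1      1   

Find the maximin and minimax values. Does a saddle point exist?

Maximin = -1, Minimax = 1, Saddle: False

Work:
Row minimums: [-4, -1, -1] → maximin = -1
Column maximums: [3, 3, 1] → minimax = 1
No saddle point (maximin ≠ minimax). Mixed strategy needed.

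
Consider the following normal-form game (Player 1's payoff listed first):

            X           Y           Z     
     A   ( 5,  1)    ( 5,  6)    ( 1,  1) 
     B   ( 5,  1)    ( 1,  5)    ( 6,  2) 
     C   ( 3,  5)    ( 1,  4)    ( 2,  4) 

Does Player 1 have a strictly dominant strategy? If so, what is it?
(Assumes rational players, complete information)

No strictly dominant strategy exists for Player 1

Work:
A strategy strictly dominates another if it gives a strictly higher payoff against every opponent action. Compare each pair of P1's strategies column-by-column:
  A vs B: [5 vs 5, 5 vs 1, 1 vs 6] → A does not strictly dominate B (column X: 5 ≤ 5)
  A vs C: [5 vs 3, 5 vs 1, 1 vs 2] → A does not strictly dominate C (column Z: 1 ≤ 2)
  B vs A: [5 vs 5, 1 vs 5, 6 vs 1] → B does not strictly dominate A (column X: 5 ≤ 5)
  B vs C: [5 vs 3, 1 vs 1, 6 vs 2] → B does not strictly dominate C (column Y: 1 ≤ 1)
  C vs A: [3 vs 5, 1 vs 5, 2 vs 1] → C does not strictly dominate A (column X: 3 ≤ 5)
  C vs B: [3 vs 5, 1 vs 1, 2 vs 6] → C does not strictly dominate B (column X: 3 ≤ 5)
No single strategy strictly dominates all others → no strictly dominant strategy.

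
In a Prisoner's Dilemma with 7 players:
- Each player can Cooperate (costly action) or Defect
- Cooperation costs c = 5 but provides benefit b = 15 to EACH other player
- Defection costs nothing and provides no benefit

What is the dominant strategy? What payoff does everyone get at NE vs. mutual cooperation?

Dominant: Defect; NE payoff = 0; Coop payoff = 85

Work:
Defect dominates (saves cost c = 5, benefit to others is external)
NE: All defect → everyone gets 0
If all cooperate: each receives (6)×15 - 5 = 85
Social dilemma: 85 > 0 but NE gives 0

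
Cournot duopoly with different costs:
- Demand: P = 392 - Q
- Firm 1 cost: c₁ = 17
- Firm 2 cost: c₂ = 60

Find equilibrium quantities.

q₁* = 139.33, q₂* = 96.33

Work:
Reaction: q₁ = (392 - 17 - q₂)/2
Reaction: q₂ = (392 - 60 - q₁)/2
Solve simultaneously:
q₁* = (392 - 2×17 + 60)/3 = 139.33
q₂* = (392 - 2×60 + 17)/3 = 96.33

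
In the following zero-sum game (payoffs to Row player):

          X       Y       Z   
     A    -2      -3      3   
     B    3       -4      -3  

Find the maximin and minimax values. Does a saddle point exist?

Maximin = -3, Minimax = -3, Saddle: True

Work:
Row minimums: [-3, -4] → maximin = -3
Column maximums: [3, -3, 3] → minimax = -3
Saddle point exists! Game value = -3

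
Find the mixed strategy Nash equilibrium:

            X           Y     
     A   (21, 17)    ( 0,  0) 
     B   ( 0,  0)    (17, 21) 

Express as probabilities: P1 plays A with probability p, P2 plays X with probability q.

p = 0.5526, q = 0.4474

Work:
Find probabilities that make opponent indifferent:
P2 chooses q to make P1 indifferent between A and B
P1 chooses p to make P2 indifferent between X and Y
Mixed NE: P1 plays (A: 0.5526, B: 0.4474), P2 plays (X: 0.4474, Y: 0.5526)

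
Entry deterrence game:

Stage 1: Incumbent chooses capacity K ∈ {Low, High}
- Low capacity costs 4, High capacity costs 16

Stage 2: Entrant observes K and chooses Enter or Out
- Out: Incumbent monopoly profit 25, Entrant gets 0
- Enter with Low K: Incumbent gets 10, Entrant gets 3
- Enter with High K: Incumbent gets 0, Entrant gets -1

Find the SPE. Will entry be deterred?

SPE: (High, Enter|Low, Out|High); Entry deterred. Incumbent net profit = 9

Work:
After Low K: Entrant enters (3 > 0)
After High K: Entrant stays out (-1 < 0)
Incumbent: Low → 10−4=6, High → 25−16=9
Incumbent chooses High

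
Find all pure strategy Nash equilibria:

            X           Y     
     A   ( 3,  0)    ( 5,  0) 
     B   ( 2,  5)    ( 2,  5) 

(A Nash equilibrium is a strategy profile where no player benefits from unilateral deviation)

Nash equilibrium: (A, X), (A, Y)

Work:
Best responses:
  P1 vs X: payoffs [3, 2] → best response A (payoff 3)
  P1 vs Y: payoffs [5, 2] → best response A (payoff 5)
  P2 vs A: payoffs [0, 0] → best response X/Y (payoff 0)
  P2 vs B: payoffs [5, 5] → best response X/Y (payoff 5)
Mutual best responses: (A,X), (A,Y) → Nash equilibria.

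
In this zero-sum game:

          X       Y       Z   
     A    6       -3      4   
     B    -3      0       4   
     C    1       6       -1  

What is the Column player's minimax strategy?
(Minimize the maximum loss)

Column should play Z, value = 4

Work:
Column player minimizes Row's maximum payoff:
Column X: max payoff to Row = 6
Column Y: max payoff to Row = 6
Column Z: max payoff to Row = 4
Minimum is 4, achieved by column Z.
Minimax strategy: Z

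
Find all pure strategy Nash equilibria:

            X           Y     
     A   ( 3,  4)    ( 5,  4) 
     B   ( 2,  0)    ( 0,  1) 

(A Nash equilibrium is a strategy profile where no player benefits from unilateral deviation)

Nash equilibrium: (A, X), (A, Y)

Work:
Best responses:
  P1 vs X: payoffs [3, 2] → best response A (payoff 3)
  P1 vs Y: payoffs [5, 0] → best response A (payoff 5)
  P2 vs A: payoffs [4, 4] → best response X/Y (payoff 4)
  P2 vs B: payoffs [0, 1] → best response Y (payoff 1)
Mutual best responses: (A,X), (A,Y) → Nash equilibria.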